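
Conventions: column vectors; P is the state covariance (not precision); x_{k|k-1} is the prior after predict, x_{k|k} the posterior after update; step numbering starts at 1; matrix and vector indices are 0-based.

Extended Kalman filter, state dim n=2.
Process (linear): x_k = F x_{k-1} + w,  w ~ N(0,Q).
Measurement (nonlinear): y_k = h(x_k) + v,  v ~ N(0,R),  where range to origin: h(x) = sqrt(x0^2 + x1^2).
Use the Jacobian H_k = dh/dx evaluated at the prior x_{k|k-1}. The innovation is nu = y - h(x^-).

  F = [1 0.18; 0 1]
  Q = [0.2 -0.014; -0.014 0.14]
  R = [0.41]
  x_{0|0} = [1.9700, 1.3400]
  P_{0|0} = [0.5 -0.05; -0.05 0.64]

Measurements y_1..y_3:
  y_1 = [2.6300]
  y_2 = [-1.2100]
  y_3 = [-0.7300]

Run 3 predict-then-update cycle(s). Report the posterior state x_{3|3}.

step 1: x^-=[2.2112, 1.3400]  P^-=[0.7027 0.0512; 0.0512 0.7800]  H_jac=[0.8552 0.5183]  S=[1.1789]  K=[0.5323; 0.3801]  nu=[0.0445]  x^+=[2.2349, 1.3569]  P^+=[0.3687 -0.1873; -0.1873 0.6097]
step 2: x^-=[2.4791, 1.3569]  P^-=[0.5210 -0.0915; -0.0915 0.7497]  H_jac=[0.8772 0.4801]  S=[0.9066]  K=[0.4556; 0.3085]  nu=[-4.0362]  x^+=[0.6401, 0.1119]  P^+=[0.3328 -0.2190; -0.2190 0.6635]
step 3: x^-=[0.6603, 0.1119]  P^-=[0.4755 -0.1135; -0.1135 0.8035]  H_jac=[0.9859 0.1671]  S=[0.8572]  K=[0.5247; 0.0261]  nu=[-1.3997]  x^+=[-0.0742, 0.0754]  P^+=[0.2394 -0.1253; -0.1253 0.8029]

x_post = [-0.0742, 0.0754]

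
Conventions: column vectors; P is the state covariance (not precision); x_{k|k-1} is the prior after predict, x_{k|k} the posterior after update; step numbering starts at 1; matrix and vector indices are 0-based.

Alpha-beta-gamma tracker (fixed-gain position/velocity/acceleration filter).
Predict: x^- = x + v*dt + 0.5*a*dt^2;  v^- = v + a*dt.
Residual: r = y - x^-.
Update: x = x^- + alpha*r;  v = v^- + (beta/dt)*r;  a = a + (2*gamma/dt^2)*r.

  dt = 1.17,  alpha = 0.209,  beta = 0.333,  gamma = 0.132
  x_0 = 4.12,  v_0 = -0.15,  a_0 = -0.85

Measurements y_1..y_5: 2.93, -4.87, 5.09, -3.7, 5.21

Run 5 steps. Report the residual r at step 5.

resid = 13.8363

step 1: x_pred=3.3627  r=-0.4327  x^+=3.2723  v^+=-1.2677  a^+=-0.9335
step 2: x_pred=1.1502  r=-6.0202  x^+=-0.1080  v^+=-4.0732  a^+=-2.0945
step 3: x_pred=-6.3073  r=11.3973  x^+=-3.9252  v^+=-3.2800  a^+=0.1035
step 4: x_pred=-7.6919  r=3.9919  x^+=-6.8576  v^+=-2.0226  a^+=0.8734
step 5: x_pred=-8.6263  r=13.8363  x^+=-5.7345  v^+=2.9373  a^+=3.5418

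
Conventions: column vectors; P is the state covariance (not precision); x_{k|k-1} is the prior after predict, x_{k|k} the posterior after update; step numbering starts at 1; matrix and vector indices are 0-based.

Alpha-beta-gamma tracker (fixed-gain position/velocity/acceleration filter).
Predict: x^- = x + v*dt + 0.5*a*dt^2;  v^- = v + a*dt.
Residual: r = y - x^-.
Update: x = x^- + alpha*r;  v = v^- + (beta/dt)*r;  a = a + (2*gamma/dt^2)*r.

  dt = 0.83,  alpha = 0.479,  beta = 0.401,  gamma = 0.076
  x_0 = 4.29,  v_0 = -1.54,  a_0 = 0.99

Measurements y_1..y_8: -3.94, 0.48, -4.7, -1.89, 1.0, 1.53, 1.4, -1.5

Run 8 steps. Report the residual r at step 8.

step 1: x_pred=3.3528  r=-7.2928  x^+=-0.1404  v^+=-4.2417  a^+=-0.6191
step 2: x_pred=-3.8743  r=4.3543  x^+=-1.7886  v^+=-2.6518  a^+=0.3416
step 3: x_pred=-3.8719  r=-0.8281  x^+=-4.2686  v^+=-2.7683  a^+=0.1589
step 4: x_pred=-6.5116  r=4.6216  x^+=-4.2978  v^+=-0.4036  a^+=1.1786
step 5: x_pred=-4.2268  r=5.2268  x^+=-1.7232  v^+=3.0999  a^+=2.3319
step 6: x_pred=1.6530  r=-0.1230  x^+=1.5941  v^+=4.9760  a^+=2.3048
step 7: x_pred=6.5180  r=-5.1180  x^+=4.0665  v^+=4.4163  a^+=1.1755
step 8: x_pred=8.1369  r=-9.6369  x^+=3.5208  v^+=0.7360  a^+=-0.9508

resid = -9.6369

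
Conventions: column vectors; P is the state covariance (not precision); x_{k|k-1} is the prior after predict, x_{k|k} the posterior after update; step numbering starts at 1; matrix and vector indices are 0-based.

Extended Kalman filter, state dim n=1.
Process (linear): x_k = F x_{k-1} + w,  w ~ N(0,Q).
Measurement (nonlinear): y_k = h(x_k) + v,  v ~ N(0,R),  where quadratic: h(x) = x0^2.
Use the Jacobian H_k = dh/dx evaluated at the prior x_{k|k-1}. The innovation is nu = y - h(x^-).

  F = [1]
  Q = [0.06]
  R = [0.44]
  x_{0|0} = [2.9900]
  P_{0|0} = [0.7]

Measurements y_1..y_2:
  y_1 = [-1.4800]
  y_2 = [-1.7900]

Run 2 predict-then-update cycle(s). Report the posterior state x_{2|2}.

x_post = [0.5841]

step 1: x^-=[2.9900]  P^-=[0.7600]  H_jac=[5.9800]  S=[27.6179]  K=[0.1646]  nu=[-10.4201]  x^+=[1.2753]  P^+=[0.0121]
step 2: x^-=[1.2753]  P^-=[0.0721]  H_jac=[2.5505]  S=[0.9091]  K=[0.2023]  nu=[-3.4163]  x^+=[0.5841]  P^+=[0.0349]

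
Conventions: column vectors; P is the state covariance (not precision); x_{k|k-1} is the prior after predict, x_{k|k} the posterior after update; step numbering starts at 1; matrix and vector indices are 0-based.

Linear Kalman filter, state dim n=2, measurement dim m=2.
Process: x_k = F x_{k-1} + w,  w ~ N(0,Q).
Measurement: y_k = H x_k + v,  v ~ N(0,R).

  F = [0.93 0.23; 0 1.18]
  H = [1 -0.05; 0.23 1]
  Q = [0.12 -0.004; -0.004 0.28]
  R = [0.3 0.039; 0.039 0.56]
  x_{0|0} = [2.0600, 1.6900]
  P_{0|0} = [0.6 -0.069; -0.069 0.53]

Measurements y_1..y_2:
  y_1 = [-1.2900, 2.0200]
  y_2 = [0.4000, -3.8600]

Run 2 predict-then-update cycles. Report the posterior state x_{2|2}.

x_post = [0.0735, -1.2513]

step 1: x^-=[2.3045, 1.9942]  P^-=[0.6375 0.0641; 0.0641 1.0180]  S=[0.9336 0.1981; 0.1981 1.6412]  K=[0.6693 0.0476; -0.1225 0.6440]  nu=[-3.4948, -0.5042]  x^+=[-0.0584, 2.0976]  P^+=[0.2029 0.0061; 0.0061 0.3545]
step 2: x^-=[0.4281, 2.4751]  P^-=[0.3169 0.0989; 0.0989 0.7736]  S=[0.6089 0.1710; 0.1710 1.3958]  K=[0.4947 0.0625; -0.0635 0.5783]  nu=[0.0957, -6.4336]  x^+=[0.0735, -1.2513]  P^+=[0.1518 0.0194; 0.0194 0.3169]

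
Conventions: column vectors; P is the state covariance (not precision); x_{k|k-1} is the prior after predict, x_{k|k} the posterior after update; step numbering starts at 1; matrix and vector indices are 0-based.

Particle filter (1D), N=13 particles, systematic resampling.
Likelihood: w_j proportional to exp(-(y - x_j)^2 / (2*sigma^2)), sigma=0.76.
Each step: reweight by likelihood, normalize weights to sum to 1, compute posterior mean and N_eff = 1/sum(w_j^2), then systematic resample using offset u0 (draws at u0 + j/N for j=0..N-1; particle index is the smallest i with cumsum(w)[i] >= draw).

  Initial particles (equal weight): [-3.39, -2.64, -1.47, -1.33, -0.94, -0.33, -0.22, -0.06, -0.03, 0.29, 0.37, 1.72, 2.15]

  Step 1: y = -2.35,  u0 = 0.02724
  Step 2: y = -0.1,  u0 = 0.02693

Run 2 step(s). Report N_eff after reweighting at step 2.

N_eff = 5.1440

step 1: w=[0.1574, 0.3731, 0.2053, 0.1631, 0.0718, 0.0117, 0.0079, 0.0043, 0.0038, 0.0010, 0.0007, 0.0000, 0.0000]  mean=-2.1101  Neff=4.1995  idx=[0, 0, 1, 1, 1, 1, 1, 2, 2, 2, 3, 3, 4]
step 2: w=[0.0001, 0.0001, 0.0022, 0.0022, 0.0022, 0.0022, 0.0022, 0.1164, 0.1164, 0.1164, 0.1595, 0.1595, 0.3208]  mean=-1.2685  Neff=5.1440  idx=[7, 7, 8, 9, 9, 10, 10, 11, 11, 12, 12, 12, 12]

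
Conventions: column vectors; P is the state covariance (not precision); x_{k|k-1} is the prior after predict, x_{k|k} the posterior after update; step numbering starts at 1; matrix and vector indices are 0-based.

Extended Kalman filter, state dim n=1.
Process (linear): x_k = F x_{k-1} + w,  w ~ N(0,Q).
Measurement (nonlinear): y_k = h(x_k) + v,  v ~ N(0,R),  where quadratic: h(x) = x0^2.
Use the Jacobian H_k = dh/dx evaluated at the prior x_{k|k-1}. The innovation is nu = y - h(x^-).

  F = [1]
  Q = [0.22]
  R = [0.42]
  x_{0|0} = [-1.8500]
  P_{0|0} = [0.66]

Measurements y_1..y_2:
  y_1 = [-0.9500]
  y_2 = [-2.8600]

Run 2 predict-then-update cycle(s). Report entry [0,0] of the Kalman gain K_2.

step 1: x^-=[-1.8500]  P^-=[0.8800]  H_jac=[-3.7000]  S=[12.4672]  K=[-0.2612]  nu=[-4.3725]  x^+=[-0.7081]  P^+=[0.0296]
step 2: x^-=[-0.7081]  P^-=[0.2496]  H_jac=[-1.4161]  S=[0.9206]  K=[-0.3840]  nu=[-3.3613]  x^+=[0.5827]  P^+=[0.1139]

K[0,0] = -0.3840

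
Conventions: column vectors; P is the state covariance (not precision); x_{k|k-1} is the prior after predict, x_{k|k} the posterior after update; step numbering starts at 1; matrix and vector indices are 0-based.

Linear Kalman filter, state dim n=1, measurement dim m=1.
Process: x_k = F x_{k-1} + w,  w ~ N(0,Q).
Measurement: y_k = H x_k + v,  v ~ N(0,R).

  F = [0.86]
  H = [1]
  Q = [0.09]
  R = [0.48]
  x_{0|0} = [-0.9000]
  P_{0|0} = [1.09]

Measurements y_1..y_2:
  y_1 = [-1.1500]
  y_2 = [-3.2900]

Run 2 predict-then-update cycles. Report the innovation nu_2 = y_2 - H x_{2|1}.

innov = [-2.4138]

step 1: x^-=[-0.7740]  P^-=[0.8962]  S=[1.3762]  K=[0.6512]  nu=[-0.3760]  x^+=[-1.0189]  P^+=[0.3126]
step 2: x^-=[-0.8762]  P^-=[0.3212]  S=[0.8012]  K=[0.4009]  nu=[-2.4138]  x^+=[-1.8439]  P^+=[0.1924]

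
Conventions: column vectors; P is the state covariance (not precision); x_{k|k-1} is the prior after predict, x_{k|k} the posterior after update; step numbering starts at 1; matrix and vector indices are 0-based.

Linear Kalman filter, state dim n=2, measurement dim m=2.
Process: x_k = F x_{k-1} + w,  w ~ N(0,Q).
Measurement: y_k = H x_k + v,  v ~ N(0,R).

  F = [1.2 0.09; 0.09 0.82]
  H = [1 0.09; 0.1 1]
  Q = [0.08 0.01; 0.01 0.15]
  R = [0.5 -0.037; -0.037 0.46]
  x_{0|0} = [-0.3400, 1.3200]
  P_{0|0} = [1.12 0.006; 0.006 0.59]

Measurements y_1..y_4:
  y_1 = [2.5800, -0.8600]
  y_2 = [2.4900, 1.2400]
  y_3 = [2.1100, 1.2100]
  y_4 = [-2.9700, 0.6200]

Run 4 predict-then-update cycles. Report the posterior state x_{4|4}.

x_post = [0.2511, 0.4054]

step 1: x^-=[-0.2892, 1.0518]  P^-=[1.6989 0.1805; 0.1805 0.5567]  S=[2.2359 0.3651; 0.3651 1.0698]  K=[0.7557 0.0696; 0.0163 0.5317]  nu=[2.7745, -1.8829]  x^+=[1.6766, 0.0959]  P^+=[0.3783 -0.0338; -0.0338 0.2473]
step 2: x^-=[2.0205, 0.2296]  P^-=[0.6195 0.0356; 0.0356 0.3144]  S=[1.1285 0.0892; 0.0892 0.7877]  K=[0.5469 0.0619; 0.0250 0.4008]  nu=[0.4488, 0.8084]  x^+=[2.3160, 0.5648]  P^+=[0.2729 -0.0190; -0.0190 0.1854]
step 3: x^-=[2.8301, 0.6716]  P^-=[0.4703 0.0343; 0.0343 0.2740]  S=[0.9787 0.0693; 0.0693 0.7456]  K=[0.4791 0.0645; 0.0341 0.3690]  nu=[-0.7805, 0.2554]  x^+=[2.4726, 0.7392]  P^+=[0.2383 -0.0119; -0.0119 0.1697]
step 4: x^-=[3.0336, 0.8287]  P^-=[0.4219 0.0365; 0.0365 0.2643]  S=[0.9306 0.0658; 0.0658 0.7358]  K=[0.4522 0.0665; 0.0393 0.3606]  nu=[-6.0782, -0.5120]  x^+=[0.2511, 0.4054]  P^+=[0.2244 -0.0086; -0.0086 0.1653]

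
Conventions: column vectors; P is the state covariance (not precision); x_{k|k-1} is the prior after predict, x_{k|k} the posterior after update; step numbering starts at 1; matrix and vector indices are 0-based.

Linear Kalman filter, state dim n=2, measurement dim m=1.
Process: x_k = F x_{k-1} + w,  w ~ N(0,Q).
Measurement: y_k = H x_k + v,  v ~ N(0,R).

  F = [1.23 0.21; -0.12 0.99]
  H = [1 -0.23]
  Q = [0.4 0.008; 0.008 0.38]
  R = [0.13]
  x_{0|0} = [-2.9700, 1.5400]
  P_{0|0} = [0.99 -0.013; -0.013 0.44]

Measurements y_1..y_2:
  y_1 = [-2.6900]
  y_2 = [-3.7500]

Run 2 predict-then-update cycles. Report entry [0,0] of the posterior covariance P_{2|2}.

step 1: x^-=[-3.3297, 1.8810]  P^-=[1.9105 -0.0622; -0.0622 0.8286]  S=[2.1129]  K=[0.9110; -0.1196]  nu=[1.0723]  x^+=[-2.3528, 1.7527]  P^+=[0.1571 0.1681; 0.1681 0.7984]
step 2: x^-=[-2.5259, 2.0176]  P^-=[0.7597 0.3512; 0.3512 1.1248]  S=[0.7876]  K=[0.8620; 0.1175]  nu=[-0.7600]  x^+=[-3.1811, 1.9283]  P^+=[0.1745 0.2715; 0.2715 1.1139]

P_post[0,0] = 0.1745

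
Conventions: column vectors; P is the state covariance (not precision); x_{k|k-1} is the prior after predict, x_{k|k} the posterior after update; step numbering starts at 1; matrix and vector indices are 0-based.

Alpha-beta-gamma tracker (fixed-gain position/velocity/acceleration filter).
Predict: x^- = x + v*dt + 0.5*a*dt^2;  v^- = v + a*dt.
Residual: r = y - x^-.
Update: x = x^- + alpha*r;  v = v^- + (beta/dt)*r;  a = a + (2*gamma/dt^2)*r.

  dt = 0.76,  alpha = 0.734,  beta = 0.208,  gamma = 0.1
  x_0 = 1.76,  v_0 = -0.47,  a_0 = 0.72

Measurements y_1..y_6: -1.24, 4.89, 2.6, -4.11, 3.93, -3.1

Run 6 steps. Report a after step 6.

a_post = -1.7170

step 1: x_pred=1.6107  r=-2.8507  x^+=-0.4817  v^+=-0.7030  a^+=-0.2671
step 2: x_pred=-1.0931  r=5.9831  x^+=3.2985  v^+=0.7315  a^+=1.8046
step 3: x_pred=4.3756  r=-1.7756  x^+=3.0723  v^+=1.6171  a^+=1.1898
step 4: x_pred=4.6449  r=-8.7549  x^+=-1.7812  v^+=0.1252  a^+=-1.8417
step 5: x_pred=-2.2179  r=6.1479  x^+=2.2947  v^+=0.4081  a^+=0.2871
step 6: x_pred=2.6878  r=-5.7878  x^+=-1.5605  v^+=-0.9577  a^+=-1.7170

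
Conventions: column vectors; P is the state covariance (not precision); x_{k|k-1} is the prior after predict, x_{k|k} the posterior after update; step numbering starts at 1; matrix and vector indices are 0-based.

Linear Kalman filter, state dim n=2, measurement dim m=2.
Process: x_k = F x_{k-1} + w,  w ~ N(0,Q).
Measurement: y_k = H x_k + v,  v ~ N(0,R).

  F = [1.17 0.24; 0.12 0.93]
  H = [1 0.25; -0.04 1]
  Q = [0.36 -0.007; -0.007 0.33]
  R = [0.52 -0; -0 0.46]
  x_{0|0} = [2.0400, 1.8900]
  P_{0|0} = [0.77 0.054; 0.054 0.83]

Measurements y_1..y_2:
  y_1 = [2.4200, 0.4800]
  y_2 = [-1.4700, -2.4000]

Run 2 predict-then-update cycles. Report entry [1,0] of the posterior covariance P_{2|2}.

P_post[1,0] = -0.0173

step 1: x^-=[2.8404, 2.0025]  P^-=[1.4922 0.3467; 0.3467 1.0710]  S=[2.2525 0.5513; 0.5513 1.5057]  K=[0.7187 -0.0725; 0.1109 0.6615]  nu=[-0.9210, -1.4089]  x^+=[2.2807, 0.9684]  P^+=[0.3783 -0.0182; -0.0182 0.3036]
step 2: x^-=[2.9008, 1.1743]  P^-=[0.8851 0.0935; 0.0935 0.5939]  S=[1.4889 0.2056; 0.2056 1.0479]  K=[0.6193 -0.0661; 0.0871 0.5461]  nu=[-4.6643, -3.4582]  x^+=[0.2409, -1.1206]  P^+=[0.3264 -0.0173; -0.0173 0.2505]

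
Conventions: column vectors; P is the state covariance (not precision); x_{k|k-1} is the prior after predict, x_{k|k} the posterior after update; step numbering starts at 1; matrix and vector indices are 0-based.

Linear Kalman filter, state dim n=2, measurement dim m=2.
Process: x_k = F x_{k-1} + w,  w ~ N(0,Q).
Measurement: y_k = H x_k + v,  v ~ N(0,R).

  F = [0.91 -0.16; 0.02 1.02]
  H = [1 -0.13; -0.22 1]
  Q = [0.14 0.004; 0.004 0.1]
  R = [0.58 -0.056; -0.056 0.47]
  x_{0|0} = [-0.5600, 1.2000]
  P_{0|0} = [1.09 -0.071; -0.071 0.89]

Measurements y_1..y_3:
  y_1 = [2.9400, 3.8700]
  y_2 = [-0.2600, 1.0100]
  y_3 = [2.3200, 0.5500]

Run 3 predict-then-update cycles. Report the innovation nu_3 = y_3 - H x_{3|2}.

step 1: x^-=[-0.7016, 1.2128]  P^-=[1.0861 -0.1871; -0.1871 1.0235]  S=[1.7320 -0.6204; -0.6204 1.6284]  K=[0.6339 -0.0201; 0.0572 0.6756]  nu=[3.7993, 2.5028]  x^+=[1.6565, 3.1209]  P^+=[0.3736 0.0373; 0.0373 0.3225]
step 2: x^-=[1.0080, 3.2165]  P^-=[0.4468 -0.0074; -0.0074 0.4372]  S=[1.0361 -0.2187; -0.2187 0.9321]  K=[0.4295 -0.0126; 0.0394 0.4801]  nu=[-0.8499, -1.9847]  x^+=[0.6680, 2.2302]  P^+=[0.2532 0.0257; 0.0257 0.2291]
step 3: x^-=[0.2510, 2.2882]  P^-=[0.3480 -0.0050; -0.0050 0.3395]  S=[0.9350 -0.1818; -0.1818 0.8285]  K=[0.3695 -0.0173; 0.0286 0.4174]  nu=[2.3664, -1.6830]  x^+=[1.1546, 1.6536]  P^+=[0.2178 0.0191; 0.0191 0.1987]

innov = [2.3664, -1.6830]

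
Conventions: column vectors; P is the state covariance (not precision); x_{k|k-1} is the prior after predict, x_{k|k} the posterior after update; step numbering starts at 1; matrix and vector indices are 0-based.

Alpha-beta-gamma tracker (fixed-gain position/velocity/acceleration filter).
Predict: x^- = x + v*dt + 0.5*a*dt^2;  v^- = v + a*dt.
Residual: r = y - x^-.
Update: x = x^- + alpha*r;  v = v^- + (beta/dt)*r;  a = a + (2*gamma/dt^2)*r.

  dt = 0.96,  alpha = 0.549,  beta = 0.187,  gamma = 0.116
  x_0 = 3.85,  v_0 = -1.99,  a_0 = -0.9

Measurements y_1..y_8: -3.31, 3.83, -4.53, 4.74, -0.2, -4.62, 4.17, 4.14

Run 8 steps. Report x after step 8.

x_post = 6.6953

step 1: x_pred=1.5249  r=-4.8349  x^+=-1.1295  v^+=-3.7958  a^+=-2.1171
step 2: x_pred=-5.7490  r=9.5790  x^+=-0.4901  v^+=-3.9623  a^+=0.2943
step 3: x_pred=-4.1584  r=-0.3716  x^+=-4.3624  v^+=-3.7522  a^+=0.2007
step 4: x_pred=-7.8720  r=12.6120  x^+=-0.9480  v^+=-1.1028  a^+=3.3756
step 5: x_pred=-0.4512  r=0.2512  x^+=-0.3133  v^+=2.1867  a^+=3.4389
step 6: x_pred=3.3706  r=-7.9906  x^+=-1.0163  v^+=3.9315  a^+=1.4273
step 7: x_pred=3.4157  r=0.7543  x^+=3.8298  v^+=5.4487  a^+=1.6172
step 8: x_pred=9.8058  r=-5.6658  x^+=6.6953  v^+=5.8976  a^+=0.1909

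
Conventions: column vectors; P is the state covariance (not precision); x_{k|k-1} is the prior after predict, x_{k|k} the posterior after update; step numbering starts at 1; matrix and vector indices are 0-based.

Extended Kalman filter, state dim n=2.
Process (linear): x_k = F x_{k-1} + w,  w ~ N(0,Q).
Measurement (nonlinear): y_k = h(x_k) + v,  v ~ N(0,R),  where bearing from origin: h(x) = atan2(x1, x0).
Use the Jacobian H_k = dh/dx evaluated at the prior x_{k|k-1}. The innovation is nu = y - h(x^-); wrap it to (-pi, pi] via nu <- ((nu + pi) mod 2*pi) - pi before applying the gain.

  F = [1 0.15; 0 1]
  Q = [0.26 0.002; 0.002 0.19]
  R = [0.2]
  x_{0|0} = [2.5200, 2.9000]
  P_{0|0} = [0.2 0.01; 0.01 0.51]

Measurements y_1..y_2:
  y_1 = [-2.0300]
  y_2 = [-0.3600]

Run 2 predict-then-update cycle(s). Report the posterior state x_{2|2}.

step 1: x^-=[2.9550, 2.9000]  P^-=[0.4745 0.0885; 0.0885 0.7000]  H_jac=[-0.1692 0.1724]  S=[0.2292]  K=[-0.2836; 0.4611]  nu=[-2.8060]  x^+=[3.7509, 1.6061]  P^+=[0.4560 0.1185; 0.1185 0.6513]
step 2: x^-=[3.9918, 1.6061]  P^-=[0.7662 0.2182; 0.2182 0.8413]  H_jac=[-0.0868 0.2156]  S=[0.2367]  K=[-0.0821; 0.6863]  nu=[-0.7425]  x^+=[4.0527, 1.0965]  P^+=[0.7646 0.2315; 0.2315 0.7298]

x_post = [4.0527, 1.0965]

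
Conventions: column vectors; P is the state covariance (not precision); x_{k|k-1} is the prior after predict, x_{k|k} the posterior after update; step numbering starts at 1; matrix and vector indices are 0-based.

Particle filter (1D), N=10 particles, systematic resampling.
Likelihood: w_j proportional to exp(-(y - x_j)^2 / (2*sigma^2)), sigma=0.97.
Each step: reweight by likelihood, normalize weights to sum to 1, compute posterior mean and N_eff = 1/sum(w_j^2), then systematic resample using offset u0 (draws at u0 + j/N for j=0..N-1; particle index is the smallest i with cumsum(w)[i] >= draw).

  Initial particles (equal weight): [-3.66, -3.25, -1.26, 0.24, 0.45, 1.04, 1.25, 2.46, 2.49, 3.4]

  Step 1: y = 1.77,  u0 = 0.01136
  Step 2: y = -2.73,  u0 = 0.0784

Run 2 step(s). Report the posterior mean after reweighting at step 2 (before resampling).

post_mean = 0.3876

step 1: w=[0.0000, 0.0000, 0.0019, 0.0705, 0.0968, 0.1842, 0.2117, 0.1898, 0.1856, 0.0596]  mean=1.6459  Neff=5.9843  idx=[3, 4, 5, 5, 6, 6, 7, 7, 8, 8]
step 2: w=[0.6004, 0.3023, 0.0342, 0.0342, 0.0144, 0.0144, 0.0000, 0.0000, 0.0000, 0.0000]  mean=0.3876  Neff=2.1998  idx=[0, 0, 0, 0, 0, 0, 1, 1, 1, 4]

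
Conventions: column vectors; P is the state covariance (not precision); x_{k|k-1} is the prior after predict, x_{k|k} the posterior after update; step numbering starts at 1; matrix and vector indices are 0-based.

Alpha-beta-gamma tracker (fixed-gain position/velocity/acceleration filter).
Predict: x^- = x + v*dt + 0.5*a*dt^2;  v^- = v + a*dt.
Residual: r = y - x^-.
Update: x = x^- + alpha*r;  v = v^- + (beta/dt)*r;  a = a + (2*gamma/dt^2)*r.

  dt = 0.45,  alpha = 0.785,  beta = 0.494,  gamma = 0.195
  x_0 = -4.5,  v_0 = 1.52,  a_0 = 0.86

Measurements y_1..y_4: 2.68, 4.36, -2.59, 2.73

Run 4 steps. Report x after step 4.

step 1: x_pred=-3.7289  r=6.4089  x^+=1.3021  v^+=8.9426  a^+=13.2031
step 2: x_pred=6.6631  r=-2.3031  x^+=4.8552  v^+=12.3557  a^+=8.7676
step 3: x_pred=11.3030  r=-13.8930  x^+=0.3970  v^+=1.0498  a^+=-17.9892
step 4: x_pred=-0.9520  r=3.6820  x^+=1.9384  v^+=-3.0033  a^+=-10.8979

x_post = 1.9384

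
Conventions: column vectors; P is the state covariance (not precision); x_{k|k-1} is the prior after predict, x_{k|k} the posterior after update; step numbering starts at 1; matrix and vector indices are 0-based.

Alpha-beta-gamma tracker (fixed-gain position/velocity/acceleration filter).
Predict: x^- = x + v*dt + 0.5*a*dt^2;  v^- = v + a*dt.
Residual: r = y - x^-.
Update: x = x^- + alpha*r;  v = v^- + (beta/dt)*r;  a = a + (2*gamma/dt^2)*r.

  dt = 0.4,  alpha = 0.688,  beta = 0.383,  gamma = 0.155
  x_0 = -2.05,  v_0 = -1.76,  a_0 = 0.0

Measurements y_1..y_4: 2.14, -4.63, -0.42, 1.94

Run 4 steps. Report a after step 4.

a_post = 5.9024

step 1: x_pred=-2.7540  r=4.8940  x^+=0.6131  v^+=2.9260  a^+=9.4821
step 2: x_pred=2.5420  r=-7.1720  x^+=-2.3923  v^+=-0.1484  a^+=-4.4137
step 3: x_pred=-2.8048  r=2.3848  x^+=-1.1640  v^+=0.3696  a^+=0.2068
step 4: x_pred=-0.9997  r=2.9397  x^+=1.0228  v^+=3.2670  a^+=5.9024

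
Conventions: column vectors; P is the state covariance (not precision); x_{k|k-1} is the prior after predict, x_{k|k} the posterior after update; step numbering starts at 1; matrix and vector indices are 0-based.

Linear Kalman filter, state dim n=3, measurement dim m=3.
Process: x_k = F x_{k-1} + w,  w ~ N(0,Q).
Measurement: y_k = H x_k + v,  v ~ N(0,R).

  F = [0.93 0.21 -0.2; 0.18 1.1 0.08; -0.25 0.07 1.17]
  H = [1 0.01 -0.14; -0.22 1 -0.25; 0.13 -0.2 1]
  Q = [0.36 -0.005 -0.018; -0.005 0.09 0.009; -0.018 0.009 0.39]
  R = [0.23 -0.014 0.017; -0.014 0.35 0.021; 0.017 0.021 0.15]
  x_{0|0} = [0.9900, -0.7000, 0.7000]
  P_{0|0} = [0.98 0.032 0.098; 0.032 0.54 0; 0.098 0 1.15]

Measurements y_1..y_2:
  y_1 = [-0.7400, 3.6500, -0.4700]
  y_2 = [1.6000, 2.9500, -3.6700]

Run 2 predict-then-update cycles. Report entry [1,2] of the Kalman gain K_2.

step 1: x^-=[0.6337, -0.5358, 0.5225]  P^-=[1.2535 0.3031 -0.3951; 0.3031 0.7980 0.1244; -0.3951 0.1244 1.9697]  S=[1.6385 0.1585 -0.5408; 0.1585 1.0928 -0.3838; -0.5408 -0.3838 2.0045]  K=[0.8251 0.0243 0.0812; 0.1725 0.6785 0.1785; -0.1095 0.0857 0.9314]  nu=[-1.2952, 4.4558, -1.1820]  x^+=[-0.4228, 2.0528, -0.0546]  P^+=[0.1918 0.0435 0.0105; 0.0435 0.2715 0.0926; 0.0105 0.0926 0.1568]
step 2: x^-=[0.0488, 2.1776, 0.1855]  P^-=[0.5495 0.1150 -0.0614; 0.1150 0.4596 0.1463; -0.0614 0.1463 0.6255]  S=[0.8109 -0.0010 -0.0776; -0.0010 0.7448 -0.0539; -0.0776 -0.0539 0.7227]  K=[0.6952 0.0179 0.0581; 0.1374 0.5451 0.1513; -0.1045 0.0629 0.8074]  nu=[1.5554, 0.8295, -3.4264]  x^+=[0.9460, 2.3251, -2.6914]  P^+=[0.1613 0.0350 0.0069; 0.0350 0.2187 0.0757; 0.0069 0.0757 0.1349]

K[1,2] = 0.1513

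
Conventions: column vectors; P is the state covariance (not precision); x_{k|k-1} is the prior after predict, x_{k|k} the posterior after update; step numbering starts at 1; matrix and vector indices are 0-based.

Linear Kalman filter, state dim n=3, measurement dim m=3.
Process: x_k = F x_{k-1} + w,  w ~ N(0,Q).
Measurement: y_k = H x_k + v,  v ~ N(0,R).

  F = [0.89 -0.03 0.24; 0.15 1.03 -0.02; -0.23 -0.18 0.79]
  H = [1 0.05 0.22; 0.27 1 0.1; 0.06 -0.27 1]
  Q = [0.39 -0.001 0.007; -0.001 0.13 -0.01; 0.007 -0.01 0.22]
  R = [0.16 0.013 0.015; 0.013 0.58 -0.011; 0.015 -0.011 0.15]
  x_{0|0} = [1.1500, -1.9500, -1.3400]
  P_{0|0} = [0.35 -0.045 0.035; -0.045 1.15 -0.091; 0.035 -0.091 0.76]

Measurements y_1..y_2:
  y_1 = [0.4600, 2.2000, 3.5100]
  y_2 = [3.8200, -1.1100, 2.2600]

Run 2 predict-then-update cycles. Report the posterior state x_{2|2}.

step 1: x^-=[0.7604, -1.8092, -0.9721]  P^-=[0.7307 -0.0564 0.1213; -0.0564 1.3478 -0.3055; 0.1213 -0.3055 0.7595]  S=[0.9719 0.1878 0.3486; 0.1878 1.9037 -0.5502; 0.3486 -0.5502 1.1918]  K=[0.8188 -0.0299 -0.1019; -0.0867 0.6193 -0.2533; -0.0208 0.1228 0.7754]  nu=[0.0039, 3.9011, 3.9480]  x^+=[0.2448, -0.3934, 2.5680]  P^+=[0.1358 -0.0401 -0.0216; -0.0401 0.3662 0.0552; -0.0216 0.0552 0.1308]
step 2: x^-=[0.8460, -0.4198, 2.0432]  P^-=[0.4976 -0.0181 -0.0056; -0.0181 0.5071 -0.0316; -0.0056 -0.0316 0.3096]  S=[0.6689 0.1532 0.1056; 0.1532 1.1100 -0.1410; 0.1056 -0.1410 0.5153]  K=[0.7601 -0.0137 -0.1029; -0.0679 0.4339 -0.1965; -0.0301 0.0842 0.6459]  nu=[2.5455, -1.1229, 0.0527]  x^+=[2.7908, -1.0903, 1.9060]  P^+=[0.1256 -0.0289 -0.0192; -0.0289 0.2572 0.0359; -0.0192 0.0359 0.1063]

x_post = [2.7908, -1.0903, 1.9060]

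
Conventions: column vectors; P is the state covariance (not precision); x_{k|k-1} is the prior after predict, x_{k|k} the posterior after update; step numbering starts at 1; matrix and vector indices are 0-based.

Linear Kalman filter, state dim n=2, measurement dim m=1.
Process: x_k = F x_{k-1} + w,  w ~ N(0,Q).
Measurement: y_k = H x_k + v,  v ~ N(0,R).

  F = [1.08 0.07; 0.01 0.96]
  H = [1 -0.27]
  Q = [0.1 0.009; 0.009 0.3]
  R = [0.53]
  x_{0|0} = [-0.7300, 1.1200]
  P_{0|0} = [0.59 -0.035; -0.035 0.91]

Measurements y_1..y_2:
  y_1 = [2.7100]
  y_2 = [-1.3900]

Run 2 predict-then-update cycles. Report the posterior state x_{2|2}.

step 1: x^-=[-0.7100, 1.0679]  P^-=[0.7873 0.0402; 0.0402 1.1380]  S=[1.3786]  K=[0.5632; -0.1937]  nu=[3.7083]  x^+=[1.3787, 0.3495]  P^+=[0.3500 0.1906; 0.1906 1.0863]
step 2: x^-=[1.5135, 0.3493]  P^-=[0.5424 0.2836; 0.2836 1.3048]  S=[1.0144]  K=[0.4592; -0.0678]  nu=[-2.8091]  x^+=[0.2235, 0.5397]  P^+=[0.3285 0.3151; 0.3151 1.3002]

x_post = [0.2235, 0.5397]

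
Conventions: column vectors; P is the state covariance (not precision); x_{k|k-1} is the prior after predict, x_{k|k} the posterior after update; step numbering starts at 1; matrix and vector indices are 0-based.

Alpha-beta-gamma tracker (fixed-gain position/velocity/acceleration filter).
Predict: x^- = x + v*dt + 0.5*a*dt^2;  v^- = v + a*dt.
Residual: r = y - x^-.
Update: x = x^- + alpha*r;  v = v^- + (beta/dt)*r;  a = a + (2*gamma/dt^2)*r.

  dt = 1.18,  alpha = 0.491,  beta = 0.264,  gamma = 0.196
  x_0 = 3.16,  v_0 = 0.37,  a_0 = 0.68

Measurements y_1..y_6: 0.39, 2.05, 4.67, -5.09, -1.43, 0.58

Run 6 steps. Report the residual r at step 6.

resid = 8.1357

step 1: x_pred=4.0700  r=-3.6800  x^+=2.2631  v^+=0.3491  a^+=-0.3560
step 2: x_pred=2.4272  r=-0.3772  x^+=2.2420  v^+=-0.1554  a^+=-0.4622
step 3: x_pred=1.7368  r=2.9332  x^+=3.1770  v^+=-0.0446  a^+=0.3636
step 4: x_pred=3.3775  r=-8.4675  x^+=-0.7800  v^+=-1.5100  a^+=-2.0203
step 5: x_pred=-3.9684  r=2.5384  x^+=-2.7220  v^+=-3.3260  a^+=-1.3057
step 6: x_pred=-7.5557  r=8.1357  x^+=-3.5611  v^+=-3.0465  a^+=0.9848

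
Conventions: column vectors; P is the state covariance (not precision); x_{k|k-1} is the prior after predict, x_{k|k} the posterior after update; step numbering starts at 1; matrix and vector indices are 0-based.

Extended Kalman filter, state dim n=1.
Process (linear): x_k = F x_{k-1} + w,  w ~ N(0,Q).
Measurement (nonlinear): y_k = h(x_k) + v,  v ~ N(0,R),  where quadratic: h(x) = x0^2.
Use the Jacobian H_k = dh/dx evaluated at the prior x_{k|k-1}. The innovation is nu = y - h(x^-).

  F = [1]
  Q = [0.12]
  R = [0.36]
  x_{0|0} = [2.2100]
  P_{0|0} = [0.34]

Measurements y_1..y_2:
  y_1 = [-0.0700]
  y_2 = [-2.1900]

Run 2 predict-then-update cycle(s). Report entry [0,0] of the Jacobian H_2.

step 1: x^-=[2.2100]  P^-=[0.4600]  H_jac=[4.4200]  S=[9.3467]  K=[0.2175]  nu=[-4.9541]  x^+=[1.1323]  P^+=[0.0177]
step 2: x^-=[1.1323]  P^-=[0.1377]  H_jac=[2.2647]  S=[1.0663]  K=[0.2925]  nu=[-3.4722]  x^+=[0.1168]  P^+=[0.0465]

H_jac[0,0] = 2.2647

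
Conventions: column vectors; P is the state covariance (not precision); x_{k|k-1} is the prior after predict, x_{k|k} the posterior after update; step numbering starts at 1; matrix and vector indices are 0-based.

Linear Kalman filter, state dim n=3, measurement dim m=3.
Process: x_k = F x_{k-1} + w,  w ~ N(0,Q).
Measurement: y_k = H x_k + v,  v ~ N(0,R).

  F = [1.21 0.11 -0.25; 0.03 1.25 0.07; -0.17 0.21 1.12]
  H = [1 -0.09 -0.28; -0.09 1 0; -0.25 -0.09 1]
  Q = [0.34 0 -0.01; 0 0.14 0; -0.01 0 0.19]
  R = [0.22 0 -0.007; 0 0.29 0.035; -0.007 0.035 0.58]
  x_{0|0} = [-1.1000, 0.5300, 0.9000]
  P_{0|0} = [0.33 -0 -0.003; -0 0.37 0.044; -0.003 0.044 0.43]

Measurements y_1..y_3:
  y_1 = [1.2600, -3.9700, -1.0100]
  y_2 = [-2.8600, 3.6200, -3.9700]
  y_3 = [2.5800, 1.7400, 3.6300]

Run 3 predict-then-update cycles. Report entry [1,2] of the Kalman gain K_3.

K[1,2] = 0.0150

step 1: x^-=[-1.4977, 0.6925, 1.3063]  P^-=[0.8539 0.0417 -0.1908; 0.0417 0.7282 0.1913; -0.1908 0.1913 0.7771]  S=[1.2497 -0.1587 -0.6515; -0.1587 1.0176 0.1871; -0.6515 0.1871 1.4792]  K=[0.7578 0.0747 0.0485; 0.0292 0.7164 0.0002; -0.0645 0.1021 0.5046]  nu=[3.1858, -4.7973, -2.6284]  x^+=[0.4305, -2.6521, -0.7152]  P^+=[0.1916 0.0406 0.0770; 0.0406 0.2114 0.0542; 0.0770 0.0542 0.3208]
step 2: x^-=[0.4079, -3.3522, -1.4311]  P^-=[0.6044 0.0814 -0.0134; 0.0814 0.4849 0.1496; -0.0134 0.1496 0.6006]  S=[0.8758 -0.0582 -0.3518; -0.0582 0.7652 0.1361; -0.3518 0.1361 1.2057]  K=[0.7142 0.0795 0.0569; 0.0419 0.6251 0.0127; -0.0267 0.1116 0.4693]  nu=[-3.9703, 7.0089, -2.7386]  x^+=[-2.0263, 0.8280, -1.8282]  P^+=[0.1829 0.0415 0.0803; 0.0415 0.1855 0.0560; 0.0803 0.0560 0.3014]
step 3: x^-=[-1.9038, 0.8462, -1.5292]  P^-=[0.5883 0.0789 -0.0018; 0.0789 0.4447 0.1438; -0.0018 0.1438 0.5744]  S=[0.8510 -0.0537 -0.3279; -0.0537 0.7252 0.1331; -0.3279 0.1331 1.1733]  K=[0.7103 0.0780 0.0567; 0.0423 0.6037 0.0150; -0.0220 0.1125 0.4600]  nu=[4.1317, 0.7225, 4.7594]  x^+=[1.3575, 1.5283, 0.6505]  P^+=[0.1819 0.0410 0.0798; 0.0410 0.1793 0.0559; 0.0798 0.0559 0.2959]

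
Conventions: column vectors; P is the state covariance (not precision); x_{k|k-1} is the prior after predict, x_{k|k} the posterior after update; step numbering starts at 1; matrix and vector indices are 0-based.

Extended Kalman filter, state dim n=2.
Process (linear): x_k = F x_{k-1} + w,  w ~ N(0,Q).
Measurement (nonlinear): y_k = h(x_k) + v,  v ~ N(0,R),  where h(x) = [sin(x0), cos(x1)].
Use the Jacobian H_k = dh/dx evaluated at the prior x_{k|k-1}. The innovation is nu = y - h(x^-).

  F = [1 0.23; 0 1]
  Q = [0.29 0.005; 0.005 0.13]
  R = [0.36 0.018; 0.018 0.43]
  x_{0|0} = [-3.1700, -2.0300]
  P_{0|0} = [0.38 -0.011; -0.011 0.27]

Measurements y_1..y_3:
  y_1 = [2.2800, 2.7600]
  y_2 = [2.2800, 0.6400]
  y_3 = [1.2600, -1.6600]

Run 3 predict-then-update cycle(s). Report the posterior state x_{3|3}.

step 1: x^-=[-3.6369, -2.0300]  P^-=[0.6792 0.0561; 0.0561 0.4000]  H_jac=[-0.8798 0.0000; 0.0000 0.8964]  S=[0.8858 -0.0262; -0.0262 0.7514]  K=[-0.6734 0.0434; -0.0416 0.4757]  nu=[1.8047, 3.2032]  x^+=[-4.7131, -0.5813]  P^+=[0.2746 0.0073; 0.0073 0.2274]
step 2: x^-=[-4.8468, -0.5813]  P^-=[0.5800 0.0646; 0.0646 0.3574]  H_jac=[0.1340 0.0000; 0.0000 0.5491]  S=[0.3704 0.0228; 0.0228 0.5377]  K=[0.2063 0.0572; 0.0010 0.3649]  nu=[1.2890, -0.1958]  x^+=[-4.5921, -0.6515]  P^+=[0.5620 0.0516; 0.0516 0.2858]
step 3: x^-=[-4.7419, -0.6515]  P^-=[0.8908 0.1223; 0.1223 0.4158]  H_jac=[0.0295 0.0000; 0.0000 0.6063]  S=[0.3608 0.0202; 0.0202 0.5829]  K=[0.0659 0.1250; -0.0142 0.4330]  nu=[0.2604, -2.4552]  x^+=[-5.0315, -1.7183]  P^+=[0.8798 0.0906; 0.0906 0.3067]

x_post = [-5.0315, -1.7183]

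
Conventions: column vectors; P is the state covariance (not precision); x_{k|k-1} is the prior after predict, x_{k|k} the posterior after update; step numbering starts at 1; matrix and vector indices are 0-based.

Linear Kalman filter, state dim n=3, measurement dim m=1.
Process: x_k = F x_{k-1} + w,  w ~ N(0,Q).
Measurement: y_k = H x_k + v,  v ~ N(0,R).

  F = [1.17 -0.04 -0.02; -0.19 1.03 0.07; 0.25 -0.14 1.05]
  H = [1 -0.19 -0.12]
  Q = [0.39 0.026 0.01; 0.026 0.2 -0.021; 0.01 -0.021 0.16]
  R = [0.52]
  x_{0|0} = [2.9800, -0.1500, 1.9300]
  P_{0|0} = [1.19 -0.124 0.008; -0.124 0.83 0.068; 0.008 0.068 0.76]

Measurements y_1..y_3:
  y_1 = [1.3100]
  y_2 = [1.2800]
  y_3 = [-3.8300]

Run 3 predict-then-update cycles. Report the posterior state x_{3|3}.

x_post = [-1.2755, 0.3447, 3.2050]

step 1: x^-=[3.4540, -0.5856, 2.7925]  P^-=[2.0320 -0.4251 0.3754; -0.4251 1.1854 -0.1052; 0.3754 -0.1052 1.0814]  S=[2.6770]  K=[0.7724; -0.2382; 0.0992]  nu=[-1.9202]  x^+=[1.9709, -0.1282, 2.6020]  P^+=[0.4349 0.0675 0.1703; 0.0675 1.0335 -0.0419; 0.1703 -0.0419 1.0551]
step 2: x^-=[2.2590, -0.3244, 3.2427]  P^-=[0.9731 -0.0174 0.3191; -0.0174 1.2803 -0.1698; 0.3191 -0.1698 1.4676]  S=[1.4827]  K=[0.6327; -0.1620; 0.1182]  nu=[-0.6515]  x^+=[1.8468, -0.2188, 3.1657]  P^+=[0.3796 0.1346 0.2082; 0.1346 1.2414 -0.1414; 0.2082 -0.1414 1.4469]
step 3: x^-=[2.1062, -0.3547, 3.8163]  P^-=[0.8896 0.0729 0.3345; 0.0729 1.4591 -0.2629; 0.3345 -0.2629 1.9448]  S=[1.3703]  K=[0.6098; -0.1261; 0.1102]  nu=[-5.5456]  x^+=[-1.2755, 0.3447, 3.2050]  P^+=[0.3800 0.1783 0.2424; 0.1783 1.4373 -0.2439; 0.2424 -0.2439 1.9281]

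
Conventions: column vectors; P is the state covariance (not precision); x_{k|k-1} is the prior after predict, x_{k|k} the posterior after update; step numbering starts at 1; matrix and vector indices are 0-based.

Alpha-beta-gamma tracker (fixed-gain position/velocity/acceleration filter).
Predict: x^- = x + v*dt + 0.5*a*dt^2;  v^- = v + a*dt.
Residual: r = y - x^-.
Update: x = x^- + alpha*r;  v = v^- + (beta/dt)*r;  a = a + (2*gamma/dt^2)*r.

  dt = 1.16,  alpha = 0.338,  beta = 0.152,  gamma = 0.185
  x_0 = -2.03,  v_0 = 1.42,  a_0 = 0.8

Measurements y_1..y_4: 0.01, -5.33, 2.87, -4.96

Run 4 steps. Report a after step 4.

a_post = -3.1155

step 1: x_pred=0.1554  r=-0.1454  x^+=0.1063  v^+=2.3289  a^+=0.7600
step 2: x_pred=3.3192  r=-8.6492  x^+=0.3958  v^+=2.0772  a^+=-1.6183
step 3: x_pred=1.7166  r=1.1534  x^+=2.1064  v^+=0.3512  a^+=-1.3011
step 4: x_pred=1.6384  r=-6.5984  x^+=-0.5919  v^+=-2.0227  a^+=-3.1155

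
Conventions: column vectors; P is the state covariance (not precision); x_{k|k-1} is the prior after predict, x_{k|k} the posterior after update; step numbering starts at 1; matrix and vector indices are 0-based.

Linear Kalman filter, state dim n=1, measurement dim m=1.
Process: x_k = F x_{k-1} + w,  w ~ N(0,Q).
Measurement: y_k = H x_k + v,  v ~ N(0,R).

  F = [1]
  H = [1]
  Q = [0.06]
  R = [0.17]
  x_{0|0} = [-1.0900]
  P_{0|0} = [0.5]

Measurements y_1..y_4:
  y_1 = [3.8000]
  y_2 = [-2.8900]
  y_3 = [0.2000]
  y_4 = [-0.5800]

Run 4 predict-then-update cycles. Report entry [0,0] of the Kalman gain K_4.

K[0,0] = 0.4510

step 1: x^-=[-1.0900]  P^-=[0.5600]  S=[0.7300]  K=[0.7671]  nu=[4.8900]  x^+=[2.6612]  P^+=[0.1304]
step 2: x^-=[2.6612]  P^-=[0.1904]  S=[0.3604]  K=[0.5283]  nu=[-5.5512]  x^+=[-0.2716]  P^+=[0.0898]
step 3: x^-=[-0.2716]  P^-=[0.1498]  S=[0.3198]  K=[0.4684]  nu=[0.4716]  x^+=[-0.0507]  P^+=[0.0796]
step 4: x^-=[-0.0507]  P^-=[0.1396]  S=[0.3096]  K=[0.4510]  nu=[-0.5293]  x^+=[-0.2894]  P^+=[0.0767]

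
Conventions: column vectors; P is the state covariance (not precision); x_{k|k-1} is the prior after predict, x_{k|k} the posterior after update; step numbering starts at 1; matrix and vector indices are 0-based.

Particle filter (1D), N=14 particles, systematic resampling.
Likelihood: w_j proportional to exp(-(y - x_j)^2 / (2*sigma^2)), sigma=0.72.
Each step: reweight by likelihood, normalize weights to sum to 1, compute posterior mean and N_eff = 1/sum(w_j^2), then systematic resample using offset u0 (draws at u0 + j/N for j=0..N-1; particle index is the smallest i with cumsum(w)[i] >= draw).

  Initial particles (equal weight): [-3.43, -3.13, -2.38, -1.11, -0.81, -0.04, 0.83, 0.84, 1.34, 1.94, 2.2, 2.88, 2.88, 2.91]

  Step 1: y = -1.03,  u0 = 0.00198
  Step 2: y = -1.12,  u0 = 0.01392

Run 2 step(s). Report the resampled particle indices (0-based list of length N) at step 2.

resampled_idx = [1, 1, 2, 3, 4, 5, 5, 6, 7, 8, 9, 10, 11, 12]

step 1: w=[0.0015, 0.0055, 0.0663, 0.3820, 0.3668, 0.1493, 0.0137, 0.0132, 0.0017, 0.0001, 0.0000, 0.0000, 0.0000, 0.0000]  mean=-0.8821  Neff=3.2515  idx=[1, 3, 3, 3, 3, 3, 3, 4, 4, 4, 4, 4, 5, 5]
step 2: w=[0.0018, 0.0891, 0.0891, 0.0891, 0.0891, 0.0891, 0.0891, 0.0812, 0.0812, 0.0812, 0.0812, 0.0812, 0.0289, 0.0289]  mean=-0.9300  Neff=12.1606  idx=[1, 1, 2, 3, 4, 5, 5, 6, 7, 8, 9, 10, 11, 12]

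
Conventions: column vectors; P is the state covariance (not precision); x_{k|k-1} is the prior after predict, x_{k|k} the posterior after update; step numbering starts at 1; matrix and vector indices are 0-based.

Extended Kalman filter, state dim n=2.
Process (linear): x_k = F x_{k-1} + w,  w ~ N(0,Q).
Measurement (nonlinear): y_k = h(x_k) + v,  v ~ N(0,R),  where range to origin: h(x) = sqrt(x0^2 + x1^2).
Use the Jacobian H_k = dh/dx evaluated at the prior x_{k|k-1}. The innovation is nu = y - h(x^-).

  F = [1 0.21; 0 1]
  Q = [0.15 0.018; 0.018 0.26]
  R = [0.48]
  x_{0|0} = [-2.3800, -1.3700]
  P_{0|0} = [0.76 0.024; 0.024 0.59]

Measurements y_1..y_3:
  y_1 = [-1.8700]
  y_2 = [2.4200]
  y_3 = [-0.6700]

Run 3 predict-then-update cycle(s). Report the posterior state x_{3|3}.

step 1: x^-=[-2.6677, -1.3700]  P^-=[0.9461 0.1659; 0.1659 0.8500]  H_jac=[-0.8896 -0.4568]  S=[1.5409]  K=[-0.5954; -0.3478]  nu=[-4.8689]  x^+=[0.2311, 0.3233]  P^+=[0.3999 -0.1531; -0.1531 0.6636]
step 2: x^-=[0.2990, 0.3233]  P^-=[0.5149 0.0042; 0.0042 0.9236]  H_jac=[0.6790 0.7342]  S=[1.2194]  K=[0.2892; 0.5584]  nu=[1.9796]  x^+=[0.8716, 1.4288]  P^+=[0.4129 -0.1927; -0.1927 0.5434]
step 3: x^-=[1.1716, 1.4288]  P^-=[0.5059 -0.0606; -0.0606 0.8034]  H_jac=[0.6341 0.7733]  S=[1.1043]  K=[0.2480; 0.5277]  nu=[-2.5177]  x^+=[0.5472, 0.1001]  P^+=[0.4379 -0.2052; -0.2052 0.4958]

x_post = [0.5472, 0.1001]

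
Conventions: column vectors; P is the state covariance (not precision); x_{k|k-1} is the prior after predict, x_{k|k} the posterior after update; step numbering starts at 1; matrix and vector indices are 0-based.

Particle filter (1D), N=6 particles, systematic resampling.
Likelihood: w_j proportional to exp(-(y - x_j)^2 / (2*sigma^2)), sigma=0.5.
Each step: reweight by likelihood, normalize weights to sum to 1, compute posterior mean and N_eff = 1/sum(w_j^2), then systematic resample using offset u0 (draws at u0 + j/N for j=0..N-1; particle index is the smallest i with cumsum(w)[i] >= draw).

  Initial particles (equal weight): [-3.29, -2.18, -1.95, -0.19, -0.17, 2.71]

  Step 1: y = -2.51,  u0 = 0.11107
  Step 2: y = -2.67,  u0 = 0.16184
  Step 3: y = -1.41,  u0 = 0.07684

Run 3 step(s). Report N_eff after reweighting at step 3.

step 1: w=[0.1812, 0.4920, 0.3267, 0.0000, 0.0000, 0.0000]  mean=-2.3059  Neff=2.6199  idx=[0, 1, 1, 1, 2, 2]
step 2: w=[0.1531, 0.2043, 0.2043, 0.2043, 0.1171, 0.1171]  mean=-2.2960  Neff=5.6815  idx=[1, 1, 2, 3, 4, 5]
step 3: w=[0.1307, 0.1307, 0.1307, 0.1307, 0.2387, 0.2387]  mean=-2.0702  Neff=5.4876  idx=[0, 1, 3, 4, 4, 5]

N_eff = 5.4876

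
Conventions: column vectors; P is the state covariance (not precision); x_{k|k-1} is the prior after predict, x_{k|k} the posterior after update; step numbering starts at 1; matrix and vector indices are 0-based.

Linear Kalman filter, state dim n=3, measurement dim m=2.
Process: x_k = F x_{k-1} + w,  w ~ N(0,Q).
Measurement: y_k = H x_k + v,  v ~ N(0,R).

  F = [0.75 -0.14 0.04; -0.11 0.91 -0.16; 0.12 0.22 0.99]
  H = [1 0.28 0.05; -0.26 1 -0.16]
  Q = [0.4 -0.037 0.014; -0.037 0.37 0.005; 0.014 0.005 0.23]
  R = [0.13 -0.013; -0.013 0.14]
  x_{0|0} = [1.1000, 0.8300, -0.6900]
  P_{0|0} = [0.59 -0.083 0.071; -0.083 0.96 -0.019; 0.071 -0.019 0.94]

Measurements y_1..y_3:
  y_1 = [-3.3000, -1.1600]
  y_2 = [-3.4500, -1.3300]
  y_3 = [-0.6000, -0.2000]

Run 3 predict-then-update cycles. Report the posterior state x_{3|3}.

step 1: x^-=[0.6812, 0.7447, -0.3685]  P^-=[0.7741 -0.2819 0.1180; -0.2819 1.2208 0.0079; 0.1180 0.0079 1.2105]  S=[0.8570 -0.1638; -0.1638 1.5980]  K=[0.7731 -0.2349; 0.2296 0.8326; 0.1887 -0.1161]  nu=[-4.1713, -1.7865]  x^+=[-2.1242, -1.7004, -0.9481]  P^+=[0.1142 -0.0249 -0.0726; -0.0249 0.1306 0.1466; -0.0726 0.1466 1.1512]
step 2: x^-=[-1.3930, -1.1621, -1.5676]  P^-=[0.4678 -0.0701 -0.0111; -0.0701 0.4687 -0.0186; -0.0111 -0.0186 1.4116]  S=[0.5972 -0.0779; -0.0779 0.7180]  K=[0.7253 -0.1859; 0.1925 0.7032; 0.0476 -0.3313]  nu=[-1.6533, -0.7809]  x^+=[-2.4469, -2.0295, -1.3877]  P^+=[0.1078 -0.0227 -0.0954; -0.0227 0.1126 0.1408; -0.0954 0.1408 1.3290]
step 3: x^-=[-1.6066, -1.3556, -2.1139]  P^-=[0.4625 -0.0644 -0.0201; -0.0644 0.4587 -0.0522; -0.0201 -0.0522 1.5770]  S=[0.5928 -0.0739; -0.0739 0.7189]  K=[0.7258 -0.1778; 0.1900 0.6926; 0.0229 -0.4140]  nu=[1.4918, 0.3997]  x^+=[-0.5948, -0.7954, -2.2452]  P^+=[0.1084 -0.0230 -0.1053; -0.0230 0.1120 0.1467; -0.1053 0.1467 1.4521]

x_post = [-0.5948, -0.7954, -2.2452]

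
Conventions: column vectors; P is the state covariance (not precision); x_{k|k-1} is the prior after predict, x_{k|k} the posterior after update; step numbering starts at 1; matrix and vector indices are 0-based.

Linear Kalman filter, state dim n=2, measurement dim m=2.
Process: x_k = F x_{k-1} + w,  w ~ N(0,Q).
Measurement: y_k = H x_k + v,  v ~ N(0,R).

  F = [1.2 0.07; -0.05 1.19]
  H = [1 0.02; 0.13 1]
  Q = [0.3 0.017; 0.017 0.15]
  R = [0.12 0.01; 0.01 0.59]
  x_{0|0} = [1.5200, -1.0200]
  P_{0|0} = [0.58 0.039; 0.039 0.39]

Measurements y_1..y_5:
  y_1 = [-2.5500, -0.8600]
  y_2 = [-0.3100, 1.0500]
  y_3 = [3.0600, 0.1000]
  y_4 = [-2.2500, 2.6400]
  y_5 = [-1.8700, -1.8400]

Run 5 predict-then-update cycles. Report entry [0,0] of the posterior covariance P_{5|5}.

P_post[0,0] = 0.0940

step 1: x^-=[1.7526, -1.2898]  P^-=[1.1437 0.0702; 0.0702 0.6991]  S=[1.2668 0.2431; 0.2431 1.3267]  K=[0.9041 -0.0006; -0.0373 0.5407]  nu=[-4.2768, 0.2020]  x^+=[-2.1140, -1.0213]  P^+=[0.1086 -0.0055; -0.0055 0.3193]
step 2: x^-=[-2.6083, -1.1096]  P^-=[0.4570 0.0293; 0.0293 0.6031]  S=[0.5784 0.1109; 0.1109 1.2085]  K=[0.7909 0.0009; -0.0252 0.5045]  nu=[2.3205, 2.4987]  x^+=[-0.7708, 0.0927]  P^+=[0.0950 -0.0039; -0.0039 0.2979]
step 3: x^-=[-0.9184, 0.1488]  P^-=[0.4376 0.0305; 0.0305 0.5726]  S=[0.5591 0.1089; 0.1089 1.1779]  K=[0.7835 0.0017; -0.0207 0.4914]  nu=[3.9755, 0.0706]  x^+=[2.1965, 0.1013]  P^+=[0.0941 -0.0034; -0.0034 0.2902]
step 4: x^-=[2.6429, 0.0107]  P^-=[0.4364 0.0307; 0.0307 0.5615]  S=[0.5578 0.1088; 0.1088 1.1669]  K=[0.7830 0.0020; -0.0196 0.4865]  nu=[-4.8931, 2.2857]  x^+=[-1.1839, 1.2187]  P^+=[0.0940 -0.0032; -0.0032 0.2872]
step 5: x^-=[-1.3353, 1.5095]  P^-=[0.4363 0.0307; 0.0307 0.5574]  S=[0.5577 0.1086; 0.1086 1.1627]  K=[0.7830 0.0020; -0.0194 0.4846]  nu=[-0.5649, -3.1759]  x^+=[-1.7840, -0.0186]  P^+=[0.0940 -0.0032; -0.0032 0.2861]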